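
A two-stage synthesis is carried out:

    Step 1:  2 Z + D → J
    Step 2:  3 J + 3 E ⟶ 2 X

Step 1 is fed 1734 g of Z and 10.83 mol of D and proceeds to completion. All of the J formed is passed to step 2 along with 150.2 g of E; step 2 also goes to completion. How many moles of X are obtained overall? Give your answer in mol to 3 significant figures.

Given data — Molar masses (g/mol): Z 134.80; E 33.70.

Step 1:
n(Z) = 1734 / 134.80 = 12.86 mol
n(D) = 10.83 mol
n/ν for Z = 12.86/2 = 6.430
n/ν for D = 10.83/1 = 10.83
Smallest n/ν is Z → limiting reagent.
n(J) produced = (1/2) × 12.86 = 6.430 mol
Step 2:
n(J) available = 6.430 mol
n(E) = 150.2 / 33.70 = 4.457 mol
n/ν for J = 6.430/3 = 2.143
n/ν for E = 4.457/3 = 1.486
Smallest n/ν is E → limiting reagent.
n(X) = (2/3) × 4.457 = 2.971 mol

2.97 mol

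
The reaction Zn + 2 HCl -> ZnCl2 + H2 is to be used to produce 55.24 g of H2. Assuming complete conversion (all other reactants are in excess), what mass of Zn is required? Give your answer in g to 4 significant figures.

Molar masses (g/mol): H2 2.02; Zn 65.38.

1788 g

n(H2) = 55.24 / 2.02 = 27.35 mol
n(Zn) = (1/1) × 27.35 = 27.35 mol
mass = 27.35 × 65.38 = 1788 g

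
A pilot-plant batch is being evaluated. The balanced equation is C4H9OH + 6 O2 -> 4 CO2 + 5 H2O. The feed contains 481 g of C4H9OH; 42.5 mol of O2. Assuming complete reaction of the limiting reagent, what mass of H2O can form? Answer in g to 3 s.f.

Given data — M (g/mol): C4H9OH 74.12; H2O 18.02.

585 g

n(C4H9OH) = 481.0 / 74.12 = 6.489 mol
n(O2) = 42.50 mol
n/ν for C4H9OH = 6.489/1 = 6.489
n/ν for O2 = 42.50/6 = 7.083
Smallest n/ν is C4H9OH → limiting reagent.
n(H2O) = (5/1) × 6.489 = 32.45 mol
mass = 32.45 × 18.02 = 584.7 g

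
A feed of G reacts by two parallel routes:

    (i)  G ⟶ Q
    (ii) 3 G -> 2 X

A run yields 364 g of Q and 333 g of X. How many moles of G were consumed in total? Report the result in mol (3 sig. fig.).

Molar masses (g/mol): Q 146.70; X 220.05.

4.75 mol

n(Q) = 364 / 146.70 = 2.481 mol
n(X) = 333 / 220.05 = 1.513 mol
n(G) via (i) = (1/1)×2.481 = 2.481 mol
n(G) via (ii) = (3/2)×1.513 = 2.270 mol
total n(G) = 2.481 + 2.270 = 4.751 mol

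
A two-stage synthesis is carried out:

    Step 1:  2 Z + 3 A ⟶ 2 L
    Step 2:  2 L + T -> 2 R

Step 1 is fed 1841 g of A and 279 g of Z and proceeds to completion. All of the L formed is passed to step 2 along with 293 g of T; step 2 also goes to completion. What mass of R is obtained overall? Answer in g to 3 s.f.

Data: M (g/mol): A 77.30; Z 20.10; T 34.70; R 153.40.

2130 g

Step 1:
n(A) = 1841 / 77.30 = 23.82 mol
n(Z) = 279.0 / 20.10 = 13.88 mol
n/ν for A = 23.82/3 = 7.940
n/ν for Z = 13.88/2 = 6.940
Smallest n/ν is Z → limiting reagent.
n(L) produced = (2/2) × 13.88 = 13.88 mol
Step 2:
n(L) available = 13.88 mol
n(T) = 293.0 / 34.70 = 8.444 mol
n/ν for L = 13.88/2 = 6.940
n/ν for T = 8.444/1 = 8.444
Smallest n/ν is L → limiting reagent.
n(R) = (2/2) × 13.88 = 13.88 mol
mass = 13.88 × 153.40 = 2129 g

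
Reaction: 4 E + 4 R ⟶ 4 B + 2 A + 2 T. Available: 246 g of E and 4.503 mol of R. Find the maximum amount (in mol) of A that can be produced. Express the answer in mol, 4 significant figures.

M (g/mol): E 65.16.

n(E) = 246.0 / 65.16 = 3.775 mol
n(R) = 4.503 mol
n/ν → E: 0.9438, R: 1.126; E is limiting.
n(A) = (2/4) × 3.775 = 1.888 mol

1.888 mol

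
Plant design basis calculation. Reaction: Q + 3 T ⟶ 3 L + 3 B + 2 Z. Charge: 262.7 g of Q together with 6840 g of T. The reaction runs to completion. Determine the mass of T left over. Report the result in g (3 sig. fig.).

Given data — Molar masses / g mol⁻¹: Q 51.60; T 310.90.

n(Q) = 262.7 / 51.60 = 5.091 mol
n(T) = 6840 / 310.90 = 22.00 mol
n/ν for Q = 5.091/1 = 5.091
n/ν for T = 22.00/3 = 7.333
Smallest n/ν is Q → limiting reagent.
T consumed = (3/1) × 5.091 = 15.27 mol
T remaining = 22.00 − 15.27 = 6.730 mol
mass = 6.730 × 310.90 = 2092 g

2090 g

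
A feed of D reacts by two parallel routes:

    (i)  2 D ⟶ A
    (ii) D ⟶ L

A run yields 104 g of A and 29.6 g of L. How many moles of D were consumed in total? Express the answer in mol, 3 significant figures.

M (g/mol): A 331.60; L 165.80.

0.806 mol

n(A) = 104 / 331.60 = 0.3136 mol
n(L) = 29.6 / 165.80 = 0.1785 mol
n(D) via (i) = (2/1)×0.3136 = 0.6272 mol
n(D) via (ii) = (1/1)×0.1785 = 0.1785 mol
total n(D) = 0.6272 + 0.1785 = 0.8057 mol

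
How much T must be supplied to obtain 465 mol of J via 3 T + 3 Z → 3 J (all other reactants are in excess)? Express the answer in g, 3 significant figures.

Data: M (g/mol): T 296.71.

n(J) = 465.0 mol
n(T) = (3/3) × 465.0 = 465.0 mol
mass = 465.0 × 296.71 = 138000 g

138000 g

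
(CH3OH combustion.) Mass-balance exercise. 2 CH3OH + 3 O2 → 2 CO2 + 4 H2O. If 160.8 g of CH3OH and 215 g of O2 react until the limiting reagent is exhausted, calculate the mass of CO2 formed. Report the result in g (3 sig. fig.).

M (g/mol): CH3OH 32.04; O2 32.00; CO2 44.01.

n(CH3OH) = 160.8 / 32.04 = 5.019 mol
n(O2) = 215.0 / 32.00 = 6.719 mol
n/ν → CH3OH: 2.510, O2: 2.240; O2 is limiting.
n(CO2) = (2/3) × 6.719 = 4.479 mol
mass = 4.479 × 44.01 = 197.1 g

197 g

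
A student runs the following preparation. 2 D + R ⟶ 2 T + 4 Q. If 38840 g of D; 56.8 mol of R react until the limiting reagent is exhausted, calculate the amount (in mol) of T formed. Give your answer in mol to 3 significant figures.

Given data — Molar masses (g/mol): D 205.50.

n(D) = 38840 / 205.50 = 189.0 mol
n(R) = 56.80 mol
n/ν → D: 94.50, R: 56.80; R is limiting.
n(T) = (2/1) × 56.80 = 113.6 mol

114 mol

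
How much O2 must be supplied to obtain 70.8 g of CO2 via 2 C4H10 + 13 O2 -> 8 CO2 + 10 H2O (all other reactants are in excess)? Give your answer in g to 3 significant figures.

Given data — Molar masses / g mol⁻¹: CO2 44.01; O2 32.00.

83.7 g

n(CO2) = 70.8 / 44.01 = 1.609 mol
n(O2) = (13/8) × 1.609 = 2.615 mol
mass = 2.615 × 32.00 = 83.68 g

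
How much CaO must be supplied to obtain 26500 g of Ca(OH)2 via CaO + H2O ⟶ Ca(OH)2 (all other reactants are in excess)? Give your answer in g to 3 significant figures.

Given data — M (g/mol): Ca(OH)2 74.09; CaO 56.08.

n(Ca(OH)2) = 26500 / 74.09 = 357.7 mol
n(CaO) = (1/1) × 357.7 = 357.7 mol
mass = 357.7 × 56.08 = 20060 g

20100 g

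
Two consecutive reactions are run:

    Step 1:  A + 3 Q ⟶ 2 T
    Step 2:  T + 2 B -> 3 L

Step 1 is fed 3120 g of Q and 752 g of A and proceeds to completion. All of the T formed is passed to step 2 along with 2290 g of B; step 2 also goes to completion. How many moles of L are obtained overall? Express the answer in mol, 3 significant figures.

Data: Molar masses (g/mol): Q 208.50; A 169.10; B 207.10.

16.6 mol

Step 1:
n(Q) = 3120 / 208.50 = 14.96 mol
n(A) = 752.0 / 169.10 = 4.447 mol
n/ν for Q = 14.96/3 = 4.987
n/ν for A = 4.447/1 = 4.447
Smallest n/ν is A → limiting reagent.
n(T) produced = (2/1) × 4.447 = 8.894 mol
Step 2:
n(T) available = 8.894 mol
n(B) = 2290 / 207.10 = 11.06 mol
n/ν for T = 8.894/1 = 8.894
n/ν for B = 11.06/2 = 5.530
Smallest n/ν is B → limiting reagent.
n(L) = (3/2) × 11.06 = 16.59 mol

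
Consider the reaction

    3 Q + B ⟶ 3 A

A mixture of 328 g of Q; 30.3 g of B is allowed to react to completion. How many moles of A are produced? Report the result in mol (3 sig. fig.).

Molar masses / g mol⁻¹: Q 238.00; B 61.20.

1.38 mol

n(Q) = 328.0 / 238.00 = 1.378 mol
n(B) = 30.30 / 61.20 = 0.4951 mol
n/ν for Q = 1.378/3 = 0.4593
n/ν for B = 0.4951/1 = 0.4951
Smallest n/ν is Q → limiting reagent.
n(A) = (3/3) × 1.378 = 1.378 mol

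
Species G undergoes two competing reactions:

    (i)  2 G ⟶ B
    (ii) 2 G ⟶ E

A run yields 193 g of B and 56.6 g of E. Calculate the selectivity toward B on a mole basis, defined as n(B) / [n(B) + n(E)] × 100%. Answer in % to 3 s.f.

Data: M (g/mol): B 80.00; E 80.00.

77.3 %

n(B) = 193 / 80.00 = 2.413 mol
n(E) = 56.6 / 80.00 = 0.7075 mol
selectivity = 2.413/(2.413+0.7075) × 100 = 77.33 %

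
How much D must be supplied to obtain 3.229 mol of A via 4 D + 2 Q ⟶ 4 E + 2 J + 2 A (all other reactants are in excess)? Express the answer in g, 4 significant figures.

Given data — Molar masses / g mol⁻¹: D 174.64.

1128 g

n(A) = 3.229 mol
n(D) = (4/2) × 3.229 = 6.458 mol
mass = 6.458 × 174.64 = 1128 g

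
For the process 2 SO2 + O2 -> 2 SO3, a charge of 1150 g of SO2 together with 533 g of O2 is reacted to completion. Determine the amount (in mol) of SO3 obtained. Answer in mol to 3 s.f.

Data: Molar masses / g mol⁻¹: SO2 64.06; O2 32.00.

18.0 mol

n(SO2) = 1150 / 64.06 = 17.95 mol
n(O2) = 533.0 / 32.00 = 16.66 mol
n/ν for SO2 = 17.95/2 = 8.975
n/ν for O2 = 16.66/1 = 16.66
Smallest n/ν is SO2 → limiting reagent.
n(SO3) = (2/2) × 17.95 = 17.95 mol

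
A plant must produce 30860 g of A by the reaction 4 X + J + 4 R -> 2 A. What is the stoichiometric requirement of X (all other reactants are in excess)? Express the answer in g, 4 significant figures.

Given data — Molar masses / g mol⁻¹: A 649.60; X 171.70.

16310 g

n(A) = 30860 / 649.60 = 47.51 mol
n(X) = (4/2) × 47.51 = 95.02 mol
mass = 95.02 × 171.70 = 16310 g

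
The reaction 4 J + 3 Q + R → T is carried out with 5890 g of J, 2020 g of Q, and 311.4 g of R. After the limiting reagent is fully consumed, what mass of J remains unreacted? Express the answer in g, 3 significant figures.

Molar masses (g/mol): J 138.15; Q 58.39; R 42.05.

1800 g

n(J) = 5890 / 138.15 = 42.63 mol
n(Q) = 2020 / 58.39 = 34.59 mol
n(R) = 311.4 / 42.05 = 7.405 mol
n/ν for J = 42.63/4 = 10.66
n/ν for Q = 34.59/3 = 11.53
n/ν for R = 7.405/1 = 7.405
Smallest n/ν is R → limiting reagent.
J consumed = (4/1) × 7.405 = 29.62 mol
J remaining = 42.63 − 29.62 = 13.01 mol
mass = 13.01 × 138.15 = 1797 g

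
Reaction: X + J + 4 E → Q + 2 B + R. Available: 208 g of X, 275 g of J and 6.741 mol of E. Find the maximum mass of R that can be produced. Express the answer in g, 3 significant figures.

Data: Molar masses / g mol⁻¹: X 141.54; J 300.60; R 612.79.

n(X) = 208.0 / 141.54 = 1.470 mol
n(J) = 275.0 / 300.60 = 0.9148 mol
n(E) = 6.741 mol
n/ν for X = 1.470/1 = 1.470
n/ν for J = 0.9148/1 = 0.9148
n/ν for E = 6.741/4 = 1.685
Smallest n/ν is J → limiting reagent.
n(R) = (1/1) × 0.9148 = 0.9148 mol
mass = 0.9148 × 612.79 = 560.6 g

561 g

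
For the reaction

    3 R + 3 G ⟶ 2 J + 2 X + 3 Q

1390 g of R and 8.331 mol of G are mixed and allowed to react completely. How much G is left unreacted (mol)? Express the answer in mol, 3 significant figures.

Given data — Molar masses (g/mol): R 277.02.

3.31 mol

n(R) = 1390 / 277.02 = 5.018 mol
n(G) = 8.331 mol
n/ν for R = 5.018/3 = 1.673
n/ν for G = 8.331/3 = 2.777
Smallest n/ν is R → limiting reagent.
G consumed = (3/3) × 5.018 = 5.018 mol
G remaining = 8.331 − 5.018 = 3.313 mol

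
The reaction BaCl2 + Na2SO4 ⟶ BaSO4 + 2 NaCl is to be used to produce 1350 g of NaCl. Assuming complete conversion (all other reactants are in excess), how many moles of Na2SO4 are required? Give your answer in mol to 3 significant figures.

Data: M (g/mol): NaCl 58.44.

11.6 mol

n(NaCl) = 1350 / 58.44 = 23.10 mol
n(Na2SO4) = (1/2) × 23.10 = 11.55 mol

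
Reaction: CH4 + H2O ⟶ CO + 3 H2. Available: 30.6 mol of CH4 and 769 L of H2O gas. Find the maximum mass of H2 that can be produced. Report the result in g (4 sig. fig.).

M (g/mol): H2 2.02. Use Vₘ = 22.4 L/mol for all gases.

n(CH4) = 30.60 mol
n(H2O) = 769.0 / 22.4 = 34.33 mol
n/ν for CH4 = 30.60/1 = 30.60
n/ν for H2O = 34.33/1 = 34.33
Smallest n/ν is CH4 → limiting reagent.
n(H2) = (3/1) × 30.60 = 91.80 mol
mass = 91.80 × 2.02 = 185.4 g

185.4 g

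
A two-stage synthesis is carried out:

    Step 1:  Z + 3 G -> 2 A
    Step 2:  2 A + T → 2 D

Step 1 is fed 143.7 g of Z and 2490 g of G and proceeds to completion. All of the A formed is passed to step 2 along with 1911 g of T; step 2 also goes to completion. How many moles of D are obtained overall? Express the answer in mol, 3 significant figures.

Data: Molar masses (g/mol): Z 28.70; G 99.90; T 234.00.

10.0 mol

Step 1:
n(Z) = 143.7 / 28.70 = 5.007 mol
n(G) = 2490 / 99.90 = 24.92 mol
n/ν for Z = 5.007/1 = 5.007
n/ν for G = 24.92/3 = 8.307
Smallest n/ν is Z → limiting reagent.
n(A) produced = (2/1) × 5.007 = 10.01 mol
Step 2:
n(A) available = 10.01 mol
n(T) = 1911 / 234.00 = 8.167 mol
n/ν for A = 10.01/2 = 5.005
n/ν for T = 8.167/1 = 8.167
Smallest n/ν is A → limiting reagent.
n(D) = (2/2) × 10.01 = 10.01 mol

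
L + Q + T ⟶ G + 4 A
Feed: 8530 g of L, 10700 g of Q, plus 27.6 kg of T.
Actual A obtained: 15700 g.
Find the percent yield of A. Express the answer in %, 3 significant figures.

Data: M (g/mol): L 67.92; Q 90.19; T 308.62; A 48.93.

89.7 %

n(L) = 8530 / 67.92 = 125.6 mol
n(Q) = 10700 / 90.19 = 118.6 mol
n(T) = 27.60×1000 / 308.62 = 89.43 mol
n/ν → L: 125.6, Q: 118.6, T: 89.43; T is limiting.
theoretical n(A) = (4/1) × 89.43 = 357.7 mol → 17500 g
% yield = 15700 / 17500 × 100 = 89.71 %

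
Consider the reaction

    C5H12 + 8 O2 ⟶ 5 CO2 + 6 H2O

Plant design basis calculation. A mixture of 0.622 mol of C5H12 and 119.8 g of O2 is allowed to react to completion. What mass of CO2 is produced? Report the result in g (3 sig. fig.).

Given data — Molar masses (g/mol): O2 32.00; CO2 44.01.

103 g

n(C5H12) = 0.6220 mol
n(O2) = 119.8 / 32.00 = 3.744 mol
n/ν → C5H12: 0.6220, O2: 0.4680; O2 is limiting.
n(CO2) = (5/8) × 3.744 = 2.340 mol
mass = 2.340 × 44.01 = 103.0 g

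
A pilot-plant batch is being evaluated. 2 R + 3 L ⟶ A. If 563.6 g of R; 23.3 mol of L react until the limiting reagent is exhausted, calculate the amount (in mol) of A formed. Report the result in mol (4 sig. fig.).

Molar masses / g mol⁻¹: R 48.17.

n(R) = 563.6 / 48.17 = 11.70 mol
n(L) = 23.30 mol
n/ν for R = 11.70/2 = 5.850
n/ν for L = 23.30/3 = 7.767
Smallest n/ν is R → limiting reagent.
n(A) = (1/2) × 11.70 = 5.850 mol

5.850 mol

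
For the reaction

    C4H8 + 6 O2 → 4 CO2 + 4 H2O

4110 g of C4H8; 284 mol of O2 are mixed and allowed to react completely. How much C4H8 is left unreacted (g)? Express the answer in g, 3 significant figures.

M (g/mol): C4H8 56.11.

1450 g

n(C4H8) = 4110 / 56.11 = 73.25 mol
n(O2) = 284.0 mol
n/ν for C4H8 = 73.25/1 = 73.25
n/ν for O2 = 284.0/6 = 47.33
Smallest n/ν is O2 → limiting reagent.
C4H8 consumed = (1/6) × 284.0 = 47.33 mol
C4H8 remaining = 73.25 − 47.33 = 25.92 mol
mass = 25.92 × 56.11 = 1454 g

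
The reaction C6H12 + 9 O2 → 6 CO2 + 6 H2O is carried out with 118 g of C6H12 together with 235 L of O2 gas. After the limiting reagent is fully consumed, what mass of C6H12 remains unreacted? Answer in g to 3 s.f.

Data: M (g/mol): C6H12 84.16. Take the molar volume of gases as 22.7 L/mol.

n(C6H12) = 118.0 / 84.16 = 1.402 mol
n(O2) = 235.0 / 22.7 = 10.35 mol
n/ν → C6H12: 1.402, O2: 1.150; O2 is limiting.
C6H12 consumed = (1/9) × 10.35 = 1.150 mol
C6H12 remaining = 1.402 − 1.150 = 0.2520 mol
mass = 0.2520 × 84.16 = 21.21 g

21.2 g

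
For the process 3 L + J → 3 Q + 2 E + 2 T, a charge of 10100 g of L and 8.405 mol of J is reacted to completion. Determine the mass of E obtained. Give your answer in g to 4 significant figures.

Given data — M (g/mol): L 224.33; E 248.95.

4185 g

n(L) = 10100 / 224.33 = 45.02 mol
n(J) = 8.405 mol
n/ν for L = 45.02/3 = 15.01
n/ν for J = 8.405/1 = 8.405
Smallest n/ν is J → limiting reagent.
n(E) = (2/1) × 8.405 = 16.81 mol
mass = 16.81 × 248.95 = 4185 g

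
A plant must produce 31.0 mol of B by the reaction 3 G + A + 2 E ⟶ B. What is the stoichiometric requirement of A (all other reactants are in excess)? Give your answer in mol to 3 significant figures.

n(B) = 31.00 mol
n(A) = (1/1) × 31.00 = 31.00 mol

31.0 mol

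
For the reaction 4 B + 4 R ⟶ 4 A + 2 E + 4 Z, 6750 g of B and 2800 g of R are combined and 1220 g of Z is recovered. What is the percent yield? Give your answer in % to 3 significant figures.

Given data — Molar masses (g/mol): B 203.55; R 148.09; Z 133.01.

48.5 %

n(B) = 6750 / 203.55 = 33.16 mol
n(R) = 2800 / 148.09 = 18.91 mol
n/ν → B: 8.290, R: 4.728; R is limiting.
theoretical n(Z) = (4/4) × 18.91 = 18.91 mol → 2515 g
% yield = 1220 / 2515 × 100 = 48.51 %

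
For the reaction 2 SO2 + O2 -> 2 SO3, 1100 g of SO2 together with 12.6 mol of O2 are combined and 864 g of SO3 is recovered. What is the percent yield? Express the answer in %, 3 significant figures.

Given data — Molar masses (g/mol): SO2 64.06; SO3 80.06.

62.8 %

n(SO2) = 1100 / 64.06 = 17.17 mol
n(O2) = 12.60 mol
n/ν for SO2 = 17.17/2 = 8.585
n/ν for O2 = 12.60/1 = 12.60
Smallest n/ν is SO2 → limiting reagent.
theoretical n(SO3) = (2/2) × 17.17 = 17.17 mol → 1375 g
% yield = 864 / 1375 × 100 = 62.84 %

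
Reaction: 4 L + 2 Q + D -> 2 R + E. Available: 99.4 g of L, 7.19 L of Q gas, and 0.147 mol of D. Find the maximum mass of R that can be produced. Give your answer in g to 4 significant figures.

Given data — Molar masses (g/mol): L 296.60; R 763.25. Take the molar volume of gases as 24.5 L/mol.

127.9 g

n(L) = 99.40 / 296.60 = 0.3351 mol
n(Q) = 7.190 / 24.5 = 0.2935 mol
n(D) = 0.1470 mol
n/ν for L = 0.3351/4 = 0.08378
n/ν for Q = 0.2935/2 = 0.1468
n/ν for D = 0.1470/1 = 0.1470
Smallest n/ν is L → limiting reagent.
n(R) = (2/4) × 0.3351 = 0.1676 mol
mass = 0.1676 × 763.25 = 127.9 g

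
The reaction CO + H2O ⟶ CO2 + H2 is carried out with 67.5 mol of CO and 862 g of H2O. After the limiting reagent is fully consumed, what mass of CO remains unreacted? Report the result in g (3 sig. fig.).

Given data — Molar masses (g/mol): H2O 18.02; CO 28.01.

551 g

n(CO) = 67.50 mol
n(H2O) = 862.0 / 18.02 = 47.84 mol
n/ν → CO: 67.50, H2O: 47.84; H2O is limiting.
CO consumed = (1/1) × 47.84 = 47.84 mol
CO remaining = 67.50 − 47.84 = 19.66 mol
mass = 19.66 × 28.01 = 550.7 g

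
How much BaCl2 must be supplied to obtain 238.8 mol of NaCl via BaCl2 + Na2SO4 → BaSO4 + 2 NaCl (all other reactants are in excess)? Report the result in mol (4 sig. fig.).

119.4 mol

n(NaCl) = 238.8 mol
n(BaCl2) = (1/2) × 238.8 = 119.4 mol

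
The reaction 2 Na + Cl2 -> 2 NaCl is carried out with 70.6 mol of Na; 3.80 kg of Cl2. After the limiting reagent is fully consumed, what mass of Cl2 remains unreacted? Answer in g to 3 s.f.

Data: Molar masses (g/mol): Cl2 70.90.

n(Na) = 70.60 mol
n(Cl2) = 3.800×1000 / 70.90 = 53.60 mol
n/ν for Na = 70.60/2 = 35.30
n/ν for Cl2 = 53.60/1 = 53.60
Smallest n/ν is Na → limiting reagent.
Cl2 consumed = (1/2) × 70.60 = 35.30 mol
Cl2 remaining = 53.60 − 35.30 = 18.30 mol
mass = 18.30 × 70.90 = 1297 g

1300 g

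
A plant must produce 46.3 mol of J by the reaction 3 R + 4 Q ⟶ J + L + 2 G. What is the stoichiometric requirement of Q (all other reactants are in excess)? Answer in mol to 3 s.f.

n(J) = 46.30 mol
n(Q) = (4/1) × 46.30 = 185.2 mol

185 mol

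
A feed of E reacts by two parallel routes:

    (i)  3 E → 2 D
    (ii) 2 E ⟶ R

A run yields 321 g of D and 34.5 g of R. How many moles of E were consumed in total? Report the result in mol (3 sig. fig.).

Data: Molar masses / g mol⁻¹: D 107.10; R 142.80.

n(D) = 321 / 107.10 = 2.997 mol
n(R) = 34.5 / 142.80 = 0.2416 mol
n(E) via (i) = (3/2)×2.997 = 4.496 mol
n(E) via (ii) = (2/1)×0.2416 = 0.4832 mol
total n(E) = 4.496 + 0.4832 = 4.979 mol

4.98 mol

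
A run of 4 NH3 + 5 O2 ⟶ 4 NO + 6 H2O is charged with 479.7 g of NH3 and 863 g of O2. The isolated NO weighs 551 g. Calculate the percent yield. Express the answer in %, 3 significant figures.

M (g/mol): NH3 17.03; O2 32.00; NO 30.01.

n(NH3) = 479.7 / 17.03 = 28.17 mol
n(O2) = 863.0 / 32.00 = 26.97 mol
n/ν for NH3 = 28.17/4 = 7.043
n/ν for O2 = 26.97/5 = 5.394
Smallest n/ν is O2 → limiting reagent.
theoretical n(NO) = (4/5) × 26.97 = 21.58 mol → 647.6 g
% yield = 551 / 647.6 × 100 = 85.08 %

85.1 %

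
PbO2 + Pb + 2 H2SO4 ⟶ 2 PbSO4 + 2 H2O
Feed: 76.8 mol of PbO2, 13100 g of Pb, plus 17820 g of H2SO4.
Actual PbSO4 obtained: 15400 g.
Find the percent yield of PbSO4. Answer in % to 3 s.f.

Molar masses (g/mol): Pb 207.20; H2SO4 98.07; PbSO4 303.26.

n(PbO2) = 76.80 mol
n(Pb) = 13100 / 207.20 = 63.22 mol
n(H2SO4) = 17820 / 98.07 = 181.7 mol
n/ν → PbO2: 76.80, Pb: 63.22, H2SO4: 90.85; Pb is limiting.
theoretical n(PbSO4) = (2/1) × 63.22 = 126.4 mol → 38330 g
% yield = 15400 / 38330 × 100 = 40.18 %

40.2 %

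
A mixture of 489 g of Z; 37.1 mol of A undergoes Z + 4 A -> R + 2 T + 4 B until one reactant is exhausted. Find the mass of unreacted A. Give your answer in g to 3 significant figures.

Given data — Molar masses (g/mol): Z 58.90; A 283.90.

n(Z) = 489.0 / 58.90 = 8.302 mol
n(A) = 37.10 mol
n/ν for Z = 8.302/1 = 8.302
n/ν for A = 37.10/4 = 9.275
Smallest n/ν is Z → limiting reagent.
A consumed = (4/1) × 8.302 = 33.21 mol
A remaining = 37.10 − 33.21 = 3.890 mol
mass = 3.890 × 283.90 = 1104 g

1100 g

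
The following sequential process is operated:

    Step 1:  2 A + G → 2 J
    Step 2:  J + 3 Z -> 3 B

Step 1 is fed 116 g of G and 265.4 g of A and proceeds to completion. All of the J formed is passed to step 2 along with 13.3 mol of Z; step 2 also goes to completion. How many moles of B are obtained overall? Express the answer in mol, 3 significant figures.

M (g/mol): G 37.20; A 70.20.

11.3 mol

Step 1:
n(G) = 116.0 / 37.20 = 3.118 mol
n(A) = 265.4 / 70.20 = 3.781 mol
n/ν for G = 3.118/1 = 3.118
n/ν for A = 3.781/2 = 1.891
Smallest n/ν is A → limiting reagent.
n(J) produced = (2/2) × 3.781 = 3.781 mol
Step 2:
n(J) available = 3.781 mol
n(Z) = 13.30 mol
n/ν for J = 3.781/1 = 3.781
n/ν for Z = 13.30/3 = 4.433
Smallest n/ν is J → limiting reagent.
n(B) = (3/1) × 3.781 = 11.34 mol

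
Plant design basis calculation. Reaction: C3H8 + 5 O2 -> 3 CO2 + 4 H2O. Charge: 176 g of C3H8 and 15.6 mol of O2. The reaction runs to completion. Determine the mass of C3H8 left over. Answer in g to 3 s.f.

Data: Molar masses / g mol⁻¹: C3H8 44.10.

38.4 g

n(C3H8) = 176.0 / 44.10 = 3.991 mol
n(O2) = 15.60 mol
n/ν for C3H8 = 3.991/1 = 3.991
n/ν for O2 = 15.60/5 = 3.120
Smallest n/ν is O2 → limiting reagent.
C3H8 consumed = (1/5) × 15.60 = 3.120 mol
C3H8 remaining = 3.991 − 3.120 = 0.8710 mol
mass = 0.8710 × 44.10 = 38.41 g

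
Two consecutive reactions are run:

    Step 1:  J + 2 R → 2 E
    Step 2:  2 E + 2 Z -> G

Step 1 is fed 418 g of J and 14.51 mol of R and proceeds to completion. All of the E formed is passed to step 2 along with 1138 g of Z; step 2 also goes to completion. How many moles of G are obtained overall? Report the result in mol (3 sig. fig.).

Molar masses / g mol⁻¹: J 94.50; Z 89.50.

4.42 mol

Step 1:
n(J) = 418.0 / 94.50 = 4.423 mol
n(R) = 14.51 mol
n/ν → J: 4.423, R: 7.255; J is limiting.
n(E) produced = (2/1) × 4.423 = 8.846 mol
Step 2:
n(E) available = 8.846 mol
n(Z) = 1138 / 89.50 = 12.72 mol
n/ν → E: 4.423, Z: 6.360; E is limiting.
n(G) = (1/2) × 8.846 = 4.423 mol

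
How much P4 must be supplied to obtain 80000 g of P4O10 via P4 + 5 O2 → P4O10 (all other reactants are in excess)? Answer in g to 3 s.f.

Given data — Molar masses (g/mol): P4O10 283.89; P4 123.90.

n(P4O10) = 80000 / 283.89 = 281.8 mol
n(P4) = (1/1) × 281.8 = 281.8 mol
mass = 281.8 × 123.90 = 34920 g

34900 g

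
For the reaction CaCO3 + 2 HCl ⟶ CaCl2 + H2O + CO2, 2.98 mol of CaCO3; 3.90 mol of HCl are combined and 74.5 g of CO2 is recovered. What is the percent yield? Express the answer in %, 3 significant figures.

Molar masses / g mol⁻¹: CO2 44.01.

86.8 %

n(CaCO3) = 2.980 mol
n(HCl) = 3.900 mol
n/ν for CaCO3 = 2.980/1 = 2.980
n/ν for HCl = 3.900/2 = 1.950
Smallest n/ν is HCl → limiting reagent.
theoretical n(CO2) = (1/2) × 3.900 = 1.950 mol → 85.82 g
% yield = 74.5 / 85.82 × 100 = 86.81 %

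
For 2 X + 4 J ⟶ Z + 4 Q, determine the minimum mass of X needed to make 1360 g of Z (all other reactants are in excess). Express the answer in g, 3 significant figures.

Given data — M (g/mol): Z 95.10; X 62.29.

n(Z) = 1360 / 95.10 = 14.30 mol
n(X) = (2/1) × 14.30 = 28.60 mol
mass = 28.60 × 62.29 = 1781 g

1780 g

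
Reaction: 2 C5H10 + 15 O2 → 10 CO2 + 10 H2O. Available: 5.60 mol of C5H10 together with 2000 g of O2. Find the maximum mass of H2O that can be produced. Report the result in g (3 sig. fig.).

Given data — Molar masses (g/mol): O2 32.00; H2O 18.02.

505 g

n(C5H10) = 5.600 mol
n(O2) = 2000 / 32.00 = 62.50 mol
n/ν → C5H10: 2.800, O2: 4.167; C5H10 is limiting.
n(H2O) = (10/2) × 5.600 = 28.00 mol
mass = 28.00 × 18.02 = 504.6 g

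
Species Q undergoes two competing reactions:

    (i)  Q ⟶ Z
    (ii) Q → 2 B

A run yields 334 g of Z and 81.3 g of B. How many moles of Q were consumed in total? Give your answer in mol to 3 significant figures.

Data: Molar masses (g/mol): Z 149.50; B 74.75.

n(Z) = 334 / 149.50 = 2.234 mol
n(B) = 81.3 / 74.75 = 1.088 mol
n(Q) via (i) = (1/1)×2.234 = 2.234 mol
n(Q) via (ii) = (1/2)×1.088 = 0.5440 mol
total n(Q) = 2.234 + 0.5440 = 2.778 mol

2.78 mol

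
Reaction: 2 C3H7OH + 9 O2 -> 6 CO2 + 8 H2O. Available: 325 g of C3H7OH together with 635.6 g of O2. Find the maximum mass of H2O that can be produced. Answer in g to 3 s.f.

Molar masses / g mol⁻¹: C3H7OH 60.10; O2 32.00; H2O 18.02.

318 g

n(C3H7OH) = 325.0 / 60.10 = 5.408 mol
n(O2) = 635.6 / 32.00 = 19.86 mol
n/ν for C3H7OH = 5.408/2 = 2.704
n/ν for O2 = 19.86/9 = 2.207
Smallest n/ν is O2 → limiting reagent.
n(H2O) = (8/9) × 19.86 = 17.65 mol
mass = 17.65 × 18.02 = 318.1 g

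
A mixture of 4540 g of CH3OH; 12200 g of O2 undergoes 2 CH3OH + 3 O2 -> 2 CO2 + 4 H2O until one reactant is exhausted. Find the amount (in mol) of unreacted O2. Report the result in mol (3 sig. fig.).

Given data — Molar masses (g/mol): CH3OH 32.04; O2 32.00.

169 mol

n(CH3OH) = 4540 / 32.04 = 141.7 mol
n(O2) = 12200 / 32.00 = 381.3 mol
n/ν → CH3OH: 70.85, O2: 127.1; CH3OH is limiting.
O2 consumed = (3/2) × 141.7 = 212.6 mol
O2 remaining = 381.3 − 212.6 = 168.7 mol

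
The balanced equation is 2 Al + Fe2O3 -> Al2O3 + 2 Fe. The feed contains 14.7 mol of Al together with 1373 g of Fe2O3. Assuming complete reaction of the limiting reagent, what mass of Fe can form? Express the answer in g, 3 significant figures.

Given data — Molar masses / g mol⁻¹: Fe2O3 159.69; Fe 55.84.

n(Al) = 14.70 mol
n(Fe2O3) = 1373 / 159.69 = 8.598 mol
n/ν for Al = 14.70/2 = 7.350
n/ν for Fe2O3 = 8.598/1 = 8.598
Smallest n/ν is Al → limiting reagent.
n(Fe) = (2/2) × 14.70 = 14.70 mol
mass = 14.70 × 55.84 = 820.8 g

821 g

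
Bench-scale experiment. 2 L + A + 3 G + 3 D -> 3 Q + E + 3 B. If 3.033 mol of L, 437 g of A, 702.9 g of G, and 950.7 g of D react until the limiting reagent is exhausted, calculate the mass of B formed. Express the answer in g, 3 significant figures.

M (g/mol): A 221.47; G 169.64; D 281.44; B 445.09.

n(L) = 3.033 mol
n(A) = 437.0 / 221.47 = 1.973 mol
n(G) = 702.9 / 169.64 = 4.143 mol
n(D) = 950.7 / 281.44 = 3.378 mol
n/ν for L = 3.033/2 = 1.517
n/ν for A = 1.973/1 = 1.973
n/ν for G = 4.143/3 = 1.381
n/ν for D = 3.378/3 = 1.126
Smallest n/ν is D → limiting reagent.
n(B) = (3/3) × 3.378 = 3.378 mol
mass = 3.378 × 445.09 = 1504 g

1500 g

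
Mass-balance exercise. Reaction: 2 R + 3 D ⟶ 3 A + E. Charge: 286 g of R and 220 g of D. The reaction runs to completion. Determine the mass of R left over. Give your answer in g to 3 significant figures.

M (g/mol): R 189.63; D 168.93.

121 g

n(R) = 286.0 / 189.63 = 1.508 mol
n(D) = 220.0 / 168.93 = 1.302 mol
n/ν for R = 1.508/2 = 0.7540
n/ν for D = 1.302/3 = 0.4340
Smallest n/ν is D → limiting reagent.
R consumed = (2/3) × 1.302 = 0.8680 mol
R remaining = 1.508 − 0.8680 = 0.6400 mol
mass = 0.6400 × 189.63 = 121.4 g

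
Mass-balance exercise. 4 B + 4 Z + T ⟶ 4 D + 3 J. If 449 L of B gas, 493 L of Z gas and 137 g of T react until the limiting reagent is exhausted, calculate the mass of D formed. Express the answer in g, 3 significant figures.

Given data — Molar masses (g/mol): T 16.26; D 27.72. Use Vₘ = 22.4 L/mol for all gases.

n(B) = 449.0 / 22.4 = 20.04 mol
n(Z) = 493.0 / 22.4 = 22.01 mol
n(T) = 137.0 / 16.26 = 8.426 mol
n/ν for B = 20.04/4 = 5.010
n/ν for Z = 22.01/4 = 5.503
n/ν for T = 8.426/1 = 8.426
Smallest n/ν is B → limiting reagent.
n(D) = (4/4) × 20.04 = 20.04 mol
mass = 20.04 × 27.72 = 555.5 g

556 g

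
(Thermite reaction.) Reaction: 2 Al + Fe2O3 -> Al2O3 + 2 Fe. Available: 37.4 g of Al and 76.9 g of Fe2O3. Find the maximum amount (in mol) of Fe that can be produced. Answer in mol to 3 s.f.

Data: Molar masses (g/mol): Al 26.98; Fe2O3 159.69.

0.963 mol

n(Al) = 37.40 / 26.98 = 1.386 mol
n(Fe2O3) = 76.90 / 159.69 = 0.4816 mol
n/ν → Al: 0.6930, Fe2O3: 0.4816; Fe2O3 is limiting.
n(Fe) = (2/1) × 0.4816 = 0.9632 mol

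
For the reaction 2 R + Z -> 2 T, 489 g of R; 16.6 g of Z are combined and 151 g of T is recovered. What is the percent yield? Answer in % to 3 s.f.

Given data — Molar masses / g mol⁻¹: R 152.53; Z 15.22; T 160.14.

n(R) = 489.0 / 152.53 = 3.206 mol
n(Z) = 16.60 / 15.22 = 1.091 mol
n/ν for R = 3.206/2 = 1.603
n/ν for Z = 1.091/1 = 1.091
Smallest n/ν is Z → limiting reagent.
theoretical n(T) = (2/1) × 1.091 = 2.182 mol → 349.4 g
% yield = 151 / 349.4 × 100 = 43.22 %

43.2 %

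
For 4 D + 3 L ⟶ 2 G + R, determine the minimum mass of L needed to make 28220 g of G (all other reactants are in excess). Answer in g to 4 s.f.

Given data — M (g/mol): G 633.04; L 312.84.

20920 g

n(G) = 28220 / 633.04 = 44.58 mol
n(L) = (3/2) × 44.58 = 66.87 mol
mass = 66.87 × 312.84 = 20920 g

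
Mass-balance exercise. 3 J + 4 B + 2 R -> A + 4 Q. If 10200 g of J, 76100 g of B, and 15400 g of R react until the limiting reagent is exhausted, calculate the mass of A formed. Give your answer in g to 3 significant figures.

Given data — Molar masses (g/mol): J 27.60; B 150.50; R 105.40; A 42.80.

3130 g

n(J) = 10200 / 27.60 = 369.6 mol
n(B) = 76100 / 150.50 = 505.6 mol
n(R) = 15400 / 105.40 = 146.1 mol
n/ν for J = 369.6/3 = 123.2
n/ν for B = 505.6/4 = 126.4
n/ν for R = 146.1/2 = 73.05
Smallest n/ν is R → limiting reagent.
n(A) = (1/2) × 146.1 = 73.05 mol
mass = 73.05 × 42.80 = 3127 g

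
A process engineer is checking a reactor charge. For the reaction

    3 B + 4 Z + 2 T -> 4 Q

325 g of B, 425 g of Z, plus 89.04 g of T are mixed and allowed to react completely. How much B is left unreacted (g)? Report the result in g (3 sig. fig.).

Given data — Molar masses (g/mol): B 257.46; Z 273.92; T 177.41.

n(B) = 325.0 / 257.46 = 1.262 mol
n(Z) = 425.0 / 273.92 = 1.552 mol
n(T) = 89.04 / 177.41 = 0.5019 mol
n/ν for B = 1.262/3 = 0.4207
n/ν for Z = 1.552/4 = 0.3880
n/ν for T = 0.5019/2 = 0.2510
Smallest n/ν is T → limiting reagent.
B consumed = (3/2) × 0.5019 = 0.7529 mol
B remaining = 1.262 − 0.7529 = 0.5091 mol
mass = 0.5091 × 257.46 = 131.1 g

131 g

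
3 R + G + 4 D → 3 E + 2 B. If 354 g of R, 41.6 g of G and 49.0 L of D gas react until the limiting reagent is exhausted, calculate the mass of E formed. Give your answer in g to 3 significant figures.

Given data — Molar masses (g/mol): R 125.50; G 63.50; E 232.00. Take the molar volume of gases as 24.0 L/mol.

n(R) = 354.0 / 125.50 = 2.821 mol
n(G) = 41.60 / 63.50 = 0.6551 mol
n(D) = 49.00 / 24.0 = 2.042 mol
n/ν for R = 2.821/3 = 0.9403
n/ν for G = 0.6551/1 = 0.6551
n/ν for D = 2.042/4 = 0.5105
Smallest n/ν is D → limiting reagent.
n(E) = (3/4) × 2.042 = 1.532 mol
mass = 1.532 × 232.00 = 355.4 g

355 g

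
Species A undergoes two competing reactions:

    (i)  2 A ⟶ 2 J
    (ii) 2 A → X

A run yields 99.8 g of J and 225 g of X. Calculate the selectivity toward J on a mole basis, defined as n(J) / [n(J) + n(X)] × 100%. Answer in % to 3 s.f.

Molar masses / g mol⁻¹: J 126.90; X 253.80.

n(J) = 99.8 / 126.90 = 0.7864 mol
n(X) = 225 / 253.80 = 0.8865 mol
selectivity = 0.7864/(0.7864+0.8865) × 100 = 47.01 %

47.0 %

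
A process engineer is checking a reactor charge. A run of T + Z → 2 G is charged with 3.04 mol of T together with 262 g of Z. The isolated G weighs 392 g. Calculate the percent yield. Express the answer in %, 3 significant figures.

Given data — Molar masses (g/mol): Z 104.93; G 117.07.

n(T) = 3.040 mol
n(Z) = 262.0 / 104.93 = 2.497 mol
n/ν → T: 3.040, Z: 2.497; Z is limiting.
theoretical n(G) = (2/1) × 2.497 = 4.994 mol → 584.6 g
% yield = 392 / 584.6 × 100 = 67.05 %

67.1 %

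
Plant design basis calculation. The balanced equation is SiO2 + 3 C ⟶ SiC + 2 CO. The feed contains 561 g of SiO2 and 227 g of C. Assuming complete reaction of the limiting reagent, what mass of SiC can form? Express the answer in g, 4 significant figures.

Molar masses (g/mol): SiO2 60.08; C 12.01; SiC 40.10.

252.6 g

n(SiO2) = 561.0 / 60.08 = 9.338 mol
n(C) = 227.0 / 12.01 = 18.90 mol
n/ν → SiO2: 9.338, C: 6.300; C is limiting.
n(SiC) = (1/3) × 18.90 = 6.300 mol
mass = 6.300 × 40.10 = 252.6 g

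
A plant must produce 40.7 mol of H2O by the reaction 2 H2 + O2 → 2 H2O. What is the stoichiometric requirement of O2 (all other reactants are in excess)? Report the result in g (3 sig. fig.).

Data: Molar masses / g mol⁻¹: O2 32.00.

651 g

n(H2O) = 40.70 mol
n(O2) = (1/2) × 40.70 = 20.35 mol
mass = 20.35 × 32.00 = 651.2 g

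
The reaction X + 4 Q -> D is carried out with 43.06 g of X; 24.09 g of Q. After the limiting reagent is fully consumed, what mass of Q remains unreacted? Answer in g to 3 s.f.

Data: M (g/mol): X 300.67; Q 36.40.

n(X) = 43.06 / 300.67 = 0.1432 mol
n(Q) = 24.09 / 36.40 = 0.6618 mol
n/ν for X = 0.1432/1 = 0.1432
n/ν for Q = 0.6618/4 = 0.1655
Smallest n/ν is X → limiting reagent.
Q consumed = (4/1) × 0.1432 = 0.5728 mol
Q remaining = 0.6618 − 0.5728 = 0.08900 mol
mass = 0.08900 × 36.40 = 3.240 g

3.24 g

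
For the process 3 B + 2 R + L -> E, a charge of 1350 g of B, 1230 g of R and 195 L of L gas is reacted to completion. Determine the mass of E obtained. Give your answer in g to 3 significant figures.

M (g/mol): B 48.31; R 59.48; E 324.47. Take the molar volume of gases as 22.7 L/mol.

2790 g

n(B) = 1350 / 48.31 = 27.94 mol
n(R) = 1230 / 59.48 = 20.68 mol
n(L) = 195.0 / 22.7 = 8.590 mol
n/ν for B = 27.94/3 = 9.313
n/ν for R = 20.68/2 = 10.34
n/ν for L = 8.590/1 = 8.590
Smallest n/ν is L → limiting reagent.
n(E) = (1/1) × 8.590 = 8.590 mol
mass = 8.590 × 324.47 = 2787 g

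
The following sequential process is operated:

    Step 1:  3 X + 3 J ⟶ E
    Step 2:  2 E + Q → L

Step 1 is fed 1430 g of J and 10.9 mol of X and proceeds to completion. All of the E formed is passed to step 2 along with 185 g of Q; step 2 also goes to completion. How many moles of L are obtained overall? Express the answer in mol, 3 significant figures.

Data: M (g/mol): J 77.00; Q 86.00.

1.82 mol

Step 1:
n(J) = 1430 / 77.00 = 18.57 mol
n(X) = 10.90 mol
n/ν for J = 18.57/3 = 6.190
n/ν for X = 10.90/3 = 3.633
Smallest n/ν is X → limiting reagent.
n(E) produced = (1/3) × 10.90 = 3.633 mol
Step 2:
n(E) available = 3.633 mol
n(Q) = 185.0 / 86.00 = 2.151 mol
n/ν for E = 3.633/2 = 1.817
n/ν for Q = 2.151/1 = 2.151
Smallest n/ν is E → limiting reagent.
n(L) = (1/2) × 3.633 = 1.817 mol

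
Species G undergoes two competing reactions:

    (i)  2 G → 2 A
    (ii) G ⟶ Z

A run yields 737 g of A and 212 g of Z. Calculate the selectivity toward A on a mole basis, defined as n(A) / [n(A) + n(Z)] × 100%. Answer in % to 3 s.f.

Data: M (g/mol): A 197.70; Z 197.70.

n(A) = 737 / 197.70 = 3.728 mol
n(Z) = 212 / 197.70 = 1.072 mol
selectivity = 3.728/(3.728+1.072) × 100 = 77.67 %

77.7 %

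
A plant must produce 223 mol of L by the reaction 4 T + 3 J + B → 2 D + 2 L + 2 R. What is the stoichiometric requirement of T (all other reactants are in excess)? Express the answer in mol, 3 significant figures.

n(L) = 223.0 mol
n(T) = (4/2) × 223.0 = 446.0 mol

446 mol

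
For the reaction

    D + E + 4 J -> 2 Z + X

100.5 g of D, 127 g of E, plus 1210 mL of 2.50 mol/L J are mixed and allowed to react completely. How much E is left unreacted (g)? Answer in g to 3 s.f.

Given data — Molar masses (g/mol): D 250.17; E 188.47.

51.3 g

n(D) = 100.5 / 250.17 = 0.4017 mol
n(E) = 127.0 / 188.47 = 0.6738 mol
n(J) = 2.50 × 1210/1000 = 3.025 mol
n/ν for D = 0.4017/1 = 0.4017
n/ν for E = 0.6738/1 = 0.6738
n/ν for J = 3.025/4 = 0.7563
Smallest n/ν is D → limiting reagent.
E consumed = (1/1) × 0.4017 = 0.4017 mol
E remaining = 0.6738 − 0.4017 = 0.2721 mol
mass = 0.2721 × 188.47 = 51.28 g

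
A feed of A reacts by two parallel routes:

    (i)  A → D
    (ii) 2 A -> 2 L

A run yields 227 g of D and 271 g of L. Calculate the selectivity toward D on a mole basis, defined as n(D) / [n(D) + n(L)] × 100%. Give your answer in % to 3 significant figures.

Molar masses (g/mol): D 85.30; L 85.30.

n(D) = 227 / 85.30 = 2.661 mol
n(L) = 271 / 85.30 = 3.177 mol
selectivity = 2.661/(2.661+3.177) × 100 = 45.58 %

45.6 %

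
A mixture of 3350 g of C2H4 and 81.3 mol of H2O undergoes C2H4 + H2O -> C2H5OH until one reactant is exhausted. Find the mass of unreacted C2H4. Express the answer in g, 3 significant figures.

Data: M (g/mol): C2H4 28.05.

1070 g

n(C2H4) = 3350 / 28.05 = 119.4 mol
n(H2O) = 81.30 mol
n/ν for C2H4 = 119.4/1 = 119.4
n/ν for H2O = 81.30/1 = 81.30
Smallest n/ν is H2O → limiting reagent.
C2H4 consumed = (1/1) × 81.30 = 81.30 mol
C2H4 remaining = 119.4 − 81.30 = 38.10 mol
mass = 38.10 × 28.05 = 1069 g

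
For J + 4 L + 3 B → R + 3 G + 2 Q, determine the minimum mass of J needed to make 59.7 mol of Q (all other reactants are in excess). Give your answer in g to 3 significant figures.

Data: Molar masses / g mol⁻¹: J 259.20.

7740 g

n(Q) = 59.70 mol
n(J) = (1/2) × 59.70 = 29.85 mol
mass = 29.85 × 259.20 = 7737 g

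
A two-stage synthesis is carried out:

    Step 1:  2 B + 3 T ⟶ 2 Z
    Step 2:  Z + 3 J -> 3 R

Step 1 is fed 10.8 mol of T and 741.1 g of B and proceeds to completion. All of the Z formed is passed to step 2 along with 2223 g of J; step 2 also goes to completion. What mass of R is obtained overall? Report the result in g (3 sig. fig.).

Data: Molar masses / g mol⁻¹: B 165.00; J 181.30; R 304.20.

3730 g

Step 1:
n(T) = 10.80 mol
n(B) = 741.1 / 165.00 = 4.492 mol
n/ν for T = 10.80/3 = 3.600
n/ν for B = 4.492/2 = 2.246
Smallest n/ν is B → limiting reagent.
n(Z) produced = (2/2) × 4.492 = 4.492 mol
Step 2:
n(Z) available = 4.492 mol
n(J) = 2223 / 181.30 = 12.26 mol
n/ν for Z = 4.492/1 = 4.492
n/ν for J = 12.26/3 = 4.087
Smallest n/ν is J → limiting reagent.
n(R) = (3/3) × 12.26 = 12.26 mol
mass = 12.26 × 304.20 = 3729 g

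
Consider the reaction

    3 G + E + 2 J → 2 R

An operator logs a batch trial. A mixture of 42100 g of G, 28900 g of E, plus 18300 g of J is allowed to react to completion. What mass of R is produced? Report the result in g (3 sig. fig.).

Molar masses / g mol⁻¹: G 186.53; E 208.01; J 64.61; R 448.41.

67500 g

n(G) = 42100 / 186.53 = 225.7 mol
n(E) = 28900 / 208.01 = 138.9 mol
n(J) = 18300 / 64.61 = 283.2 mol
n/ν for G = 225.7/3 = 75.23
n/ν for E = 138.9/1 = 138.9
n/ν for J = 283.2/2 = 141.6
Smallest n/ν is G → limiting reagent.
n(R) = (2/3) × 225.7 = 150.5 mol
mass = 150.5 × 448.41 = 67490 g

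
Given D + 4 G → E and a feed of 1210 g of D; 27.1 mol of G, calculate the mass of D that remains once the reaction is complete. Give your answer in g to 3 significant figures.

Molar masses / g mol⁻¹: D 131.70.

n(D) = 1210 / 131.70 = 9.188 mol
n(G) = 27.10 mol
n/ν for D = 9.188/1 = 9.188
n/ν for G = 27.10/4 = 6.775
Smallest n/ν is G → limiting reagent.
D consumed = (1/4) × 27.10 = 6.775 mol
D remaining = 9.188 − 6.775 = 2.413 mol
mass = 2.413 × 131.70 = 317.8 g

318 g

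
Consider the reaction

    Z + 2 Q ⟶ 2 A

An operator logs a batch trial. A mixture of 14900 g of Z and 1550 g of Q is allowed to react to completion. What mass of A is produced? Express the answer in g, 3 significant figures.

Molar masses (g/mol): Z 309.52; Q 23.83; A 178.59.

n(Z) = 14900 / 309.52 = 48.14 mol
n(Q) = 1550 / 23.83 = 65.04 mol
n/ν for Z = 48.14/1 = 48.14
n/ν for Q = 65.04/2 = 32.52
Smallest n/ν is Q → limiting reagent.
n(A) = (2/2) × 65.04 = 65.04 mol
mass = 65.04 × 178.59 = 11620 g

11600 g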